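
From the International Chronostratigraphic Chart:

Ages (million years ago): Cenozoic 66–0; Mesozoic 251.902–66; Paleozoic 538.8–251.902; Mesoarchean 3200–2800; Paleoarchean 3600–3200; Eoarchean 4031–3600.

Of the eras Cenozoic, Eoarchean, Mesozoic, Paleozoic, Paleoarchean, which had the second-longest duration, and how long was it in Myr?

Paleoarchean, 400 million years

Durations: Cenozoic 66; Eoarchean 431; Mesozoic 185.902; Paleozoic 286.898; Paleoarchean 400 Myr.
Sorted longest-first: Eoarchean (431), Paleoarchean (400), Paleozoic (286.898), Mesozoic (185.902), Cenozoic (66).
The second longest is Paleoarchean at 400 Myr.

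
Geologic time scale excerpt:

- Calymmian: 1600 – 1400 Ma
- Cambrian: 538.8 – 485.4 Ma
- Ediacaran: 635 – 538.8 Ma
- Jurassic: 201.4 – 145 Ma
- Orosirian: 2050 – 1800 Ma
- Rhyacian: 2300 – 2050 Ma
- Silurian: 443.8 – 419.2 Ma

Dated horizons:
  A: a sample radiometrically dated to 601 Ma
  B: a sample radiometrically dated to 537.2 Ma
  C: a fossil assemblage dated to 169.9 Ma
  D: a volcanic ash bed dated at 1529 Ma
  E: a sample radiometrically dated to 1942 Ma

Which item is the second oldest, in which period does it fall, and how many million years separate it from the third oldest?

D, in the Calymmian; 928 million years to A

Sorted oldest-first by Ma: E (1942), D (1529), A (601), B (537.2), C (169.9).
The second oldest is D at 1529 Ma, which lies in 1600–1400 Ma: the Calymmian.
The third oldest is A at 601 Ma; separation = |1529 − 601| = 928 Myr.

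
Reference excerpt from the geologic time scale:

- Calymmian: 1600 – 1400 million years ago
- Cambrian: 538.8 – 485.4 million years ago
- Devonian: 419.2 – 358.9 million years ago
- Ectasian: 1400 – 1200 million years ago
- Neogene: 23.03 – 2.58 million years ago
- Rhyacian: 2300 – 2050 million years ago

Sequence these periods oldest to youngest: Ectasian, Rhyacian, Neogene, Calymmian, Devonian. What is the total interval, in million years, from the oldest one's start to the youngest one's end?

From the excerpt: Ectasian 1400–1200; Rhyacian 2300–2050; Neogene 23.03–2.58; Calymmian 1600–1400; Devonian 419.2–358.9 (Ma).
Larger Ma is earlier, so the oldest is Rhyacian and the youngest is Neogene; oldest to youngest: Rhyacian, Calymmian, Ectasian, Devonian, Neogene.
Oldest start 2300 minus youngest end 2.58 gives 2297.42 Myr overall.

Rhyacian, Calymmian, Ectasian, Devonian, Neogene; total span 2297.42 Myr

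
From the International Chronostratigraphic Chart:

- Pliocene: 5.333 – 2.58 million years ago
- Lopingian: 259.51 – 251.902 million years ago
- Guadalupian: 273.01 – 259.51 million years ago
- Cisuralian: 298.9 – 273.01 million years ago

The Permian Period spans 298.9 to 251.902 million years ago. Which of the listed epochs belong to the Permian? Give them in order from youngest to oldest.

Epochs with both bounds inside 298.9–251.902 Ma: Lopingian (259.51–251.902), Guadalupian (273.01–259.51), Cisuralian (298.9–273.01).

Lopingian, Guadalupian, Cisuralian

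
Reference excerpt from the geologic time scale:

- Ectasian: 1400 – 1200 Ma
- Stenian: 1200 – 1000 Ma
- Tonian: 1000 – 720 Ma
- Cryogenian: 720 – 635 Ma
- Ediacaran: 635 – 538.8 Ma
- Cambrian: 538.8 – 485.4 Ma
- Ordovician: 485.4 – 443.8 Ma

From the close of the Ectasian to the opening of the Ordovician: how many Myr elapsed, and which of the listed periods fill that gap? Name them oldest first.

714.6 million years; Stenian, Tonian, Cryogenian, Ediacaran, Cambrian

The Ectasian closes at 1200 Ma and the Ordovician opens at 485.4 Ma, so the interval is 1200 − 485.4 = 714.6 Myr.
A period fits inside if it starts at or after 1200 Ma and ends at or before 485.4 Ma; oldest first that gives Stenian, Tonian, Cryogenian, Ediacaran, Cambrian.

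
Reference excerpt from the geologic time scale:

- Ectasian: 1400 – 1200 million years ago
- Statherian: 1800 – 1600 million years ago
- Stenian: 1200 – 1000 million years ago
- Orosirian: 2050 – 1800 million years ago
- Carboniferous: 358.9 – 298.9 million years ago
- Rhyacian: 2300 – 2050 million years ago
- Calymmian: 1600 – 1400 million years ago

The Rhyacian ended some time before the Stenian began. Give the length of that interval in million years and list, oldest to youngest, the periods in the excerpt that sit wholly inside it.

850 million years; Orosirian, Statherian, Calymmian, Ectasian

The Rhyacian closes at 2050 Ma and the Stenian opens at 1200 Ma, so the interval is 2050 − 1200 = 850 Myr.
A period fits inside if it starts at or after 2050 Ma and ends at or before 1200 Ma; oldest first that gives Orosirian, Statherian, Calymmian, Ectasian.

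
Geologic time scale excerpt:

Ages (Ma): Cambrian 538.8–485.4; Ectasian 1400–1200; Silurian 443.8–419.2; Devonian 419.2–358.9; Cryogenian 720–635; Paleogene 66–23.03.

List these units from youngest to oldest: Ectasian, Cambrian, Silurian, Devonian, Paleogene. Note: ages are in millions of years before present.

Read off each span (Ma): Ectasian 1400–1200; Cambrian 538.8–485.4; Silurian 443.8–419.2; Devonian 419.2–358.9; Paleogene 66–23.03.
Larger Ma is older, so oldest→youngest is Ectasian, Cambrian, Silurian, Devonian, Paleogene; reverse it for youngest→oldest.

Paleogene, then Devonian, then Silurian, then Cambrian, then Ectasian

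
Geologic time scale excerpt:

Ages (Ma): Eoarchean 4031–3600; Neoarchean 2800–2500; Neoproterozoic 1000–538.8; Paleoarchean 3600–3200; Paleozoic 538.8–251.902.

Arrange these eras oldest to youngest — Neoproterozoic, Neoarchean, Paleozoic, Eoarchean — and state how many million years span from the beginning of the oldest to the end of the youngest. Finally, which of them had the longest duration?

Start ages (Ma): Eoarchean 4031, Neoarchean 2800, Neoproterozoic 1000, Paleozoic 538.8.
Ordered oldest to youngest: Eoarchean, Neoarchean, Neoproterozoic, Paleozoic.
Span = 4031 − 251.902 = 3779.098 Myr.
Durations: Paleozoic 286.898, Neoproterozoic 461.2, Eoarchean 431, Neoarchean 300 → longest is Neoproterozoic (461.2 Myr).

Eoarchean, Neoarchean, Neoproterozoic, Paleozoic; total span 3779.098 Myr; longest is Neoproterozoic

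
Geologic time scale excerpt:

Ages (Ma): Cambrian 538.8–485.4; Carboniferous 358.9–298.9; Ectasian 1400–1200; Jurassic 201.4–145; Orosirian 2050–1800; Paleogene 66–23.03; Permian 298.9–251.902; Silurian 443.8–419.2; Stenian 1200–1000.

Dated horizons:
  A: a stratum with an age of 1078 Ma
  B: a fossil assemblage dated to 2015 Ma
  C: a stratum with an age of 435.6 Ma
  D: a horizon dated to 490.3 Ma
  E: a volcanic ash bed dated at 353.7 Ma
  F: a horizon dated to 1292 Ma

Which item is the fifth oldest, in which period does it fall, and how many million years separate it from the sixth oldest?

C, in the Silurian; 81.9 million years to E

Larger Ma means older, so oldest first: B 2015 > F 1292 > A 1078 > D 490.3 > C 435.6 > E 353.7.
Counting 5 along gives C (435.6 Ma); the excerpt puts that inside the Silurian, 443.8–419.2 Ma.
Next in line is E (353.7 Ma), and 435.6 − 353.7 = 81.9 Myr.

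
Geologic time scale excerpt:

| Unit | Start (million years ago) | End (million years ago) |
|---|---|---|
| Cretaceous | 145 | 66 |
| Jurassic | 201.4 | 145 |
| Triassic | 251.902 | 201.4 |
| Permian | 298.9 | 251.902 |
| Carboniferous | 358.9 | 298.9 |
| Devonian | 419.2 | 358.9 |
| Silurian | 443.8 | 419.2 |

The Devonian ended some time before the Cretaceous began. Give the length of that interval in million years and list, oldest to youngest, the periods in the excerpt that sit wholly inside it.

213.9 million years; Carboniferous, Permian, Triassic, Jurassic

The Devonian closes at 358.9 Ma and the Cretaceous opens at 145 Ma, so the interval is 358.9 − 145 = 213.9 Myr.
A period fits inside if it starts at or after 358.9 Ma and ends at or before 145 Ma; oldest first that gives Carboniferous, Permian, Triassic, Jurassic.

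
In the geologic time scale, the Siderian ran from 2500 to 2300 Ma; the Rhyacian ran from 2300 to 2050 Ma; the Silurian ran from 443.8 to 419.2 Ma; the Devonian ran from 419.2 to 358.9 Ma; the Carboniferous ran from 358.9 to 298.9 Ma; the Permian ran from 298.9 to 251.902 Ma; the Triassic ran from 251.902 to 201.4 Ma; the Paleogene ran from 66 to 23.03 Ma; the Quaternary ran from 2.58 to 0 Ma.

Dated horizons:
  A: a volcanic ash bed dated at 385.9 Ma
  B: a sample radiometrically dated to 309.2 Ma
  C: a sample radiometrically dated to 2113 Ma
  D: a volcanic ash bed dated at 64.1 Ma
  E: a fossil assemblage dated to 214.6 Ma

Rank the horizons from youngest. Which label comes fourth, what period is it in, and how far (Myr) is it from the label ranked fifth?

A, in the Devonian; 1727.1 million years to C

Sorted youngest-first by Ma: D (64.1), E (214.6), B (309.2), A (385.9), C (2113).
The fourth youngest is A at 385.9 Ma, which lies in 419.2–358.9 Ma: the Devonian.
The fifth youngest is C at 2113 Ma; separation = |385.9 − 2113| = 1727.1 Myr.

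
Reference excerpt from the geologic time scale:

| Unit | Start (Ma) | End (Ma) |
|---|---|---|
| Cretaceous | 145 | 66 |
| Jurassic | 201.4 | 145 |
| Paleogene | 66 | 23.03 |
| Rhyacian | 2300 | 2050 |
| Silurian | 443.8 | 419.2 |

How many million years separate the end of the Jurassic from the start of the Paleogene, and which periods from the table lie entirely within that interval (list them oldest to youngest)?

79 million years; Cretaceous

End of Jurassic = 145 Ma; start of Paleogene = 66 Ma.
Gap = 145 − 66 = 79 Myr.
Periods wholly inside 145–66 Ma: Cretaceous (145–66).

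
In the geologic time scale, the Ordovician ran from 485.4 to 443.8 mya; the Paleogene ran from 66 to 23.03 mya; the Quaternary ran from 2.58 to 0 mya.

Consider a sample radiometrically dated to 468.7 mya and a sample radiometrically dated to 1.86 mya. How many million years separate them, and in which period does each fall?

Elapsed time: 468.7 − 1.86 = 466.84 Myr.
468.7 Ma lies within 485.4–443.8 Ma: Ordovician.
1.86 Ma lies within 2.58–0 Ma: Quaternary.

466.84 million years apart; the first in the Ordovician, the second in the Quaternary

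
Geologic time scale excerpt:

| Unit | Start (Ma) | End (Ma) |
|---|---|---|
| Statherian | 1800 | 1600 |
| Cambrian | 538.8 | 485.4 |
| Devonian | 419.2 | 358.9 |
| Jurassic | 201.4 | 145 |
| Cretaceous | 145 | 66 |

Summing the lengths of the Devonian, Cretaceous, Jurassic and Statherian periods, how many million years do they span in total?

Each duration: Devonian = 60.3; Cretaceous = 79; Jurassic = 56.4; Statherian = 200.
Sum: 60.3 + 79 + 56.4 + 200 = 395.7 Myr.

395.7 million years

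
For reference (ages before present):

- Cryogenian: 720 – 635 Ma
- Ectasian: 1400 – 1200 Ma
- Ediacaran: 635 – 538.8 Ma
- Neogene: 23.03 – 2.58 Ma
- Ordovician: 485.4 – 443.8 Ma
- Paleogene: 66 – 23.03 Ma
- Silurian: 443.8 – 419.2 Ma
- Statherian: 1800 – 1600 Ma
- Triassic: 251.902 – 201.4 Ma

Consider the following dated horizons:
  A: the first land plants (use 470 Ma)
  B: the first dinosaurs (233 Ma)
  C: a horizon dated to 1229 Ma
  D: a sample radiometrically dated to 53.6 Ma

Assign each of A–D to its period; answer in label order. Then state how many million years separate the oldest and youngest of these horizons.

A — Ordovician; B — Triassic; C — Ectasian; D — Paleogene; span 1175.4 million years

Match each age against the start–end ranges in the excerpt: A = 470 Ma → Ordovician (485.4–443.8); B = 233 Ma → Triassic (251.902–201.4); C = 1229 Ma → Ectasian (1400–1200); D = 53.6 Ma → Paleogene (66–23.03).
The largest age is 1229 Ma and the smallest is 53.6 Ma; their difference is 1175.4 Myr.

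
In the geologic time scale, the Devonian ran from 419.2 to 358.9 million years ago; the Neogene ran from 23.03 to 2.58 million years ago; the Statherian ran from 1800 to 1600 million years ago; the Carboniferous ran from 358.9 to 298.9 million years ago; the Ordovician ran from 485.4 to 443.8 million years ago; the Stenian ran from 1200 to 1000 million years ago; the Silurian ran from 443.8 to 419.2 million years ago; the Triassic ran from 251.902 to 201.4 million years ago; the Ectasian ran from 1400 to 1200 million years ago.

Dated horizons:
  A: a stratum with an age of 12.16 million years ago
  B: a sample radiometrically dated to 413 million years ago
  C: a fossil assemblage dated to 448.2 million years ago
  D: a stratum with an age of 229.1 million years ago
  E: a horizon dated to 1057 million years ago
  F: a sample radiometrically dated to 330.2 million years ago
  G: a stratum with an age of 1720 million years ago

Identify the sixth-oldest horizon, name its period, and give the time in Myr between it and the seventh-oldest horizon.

Larger Ma means older, so oldest first: G 1720 > E 1057 > C 448.2 > B 413 > F 330.2 > D 229.1 > A 12.16.
Counting 6 along gives D (229.1 Ma); the excerpt puts that inside the Triassic, 251.902–201.4 Ma.
Next in line is A (12.16 Ma), and 229.1 − 12.16 = 216.94 Myr.

D, in the Triassic; 216.94 million years to A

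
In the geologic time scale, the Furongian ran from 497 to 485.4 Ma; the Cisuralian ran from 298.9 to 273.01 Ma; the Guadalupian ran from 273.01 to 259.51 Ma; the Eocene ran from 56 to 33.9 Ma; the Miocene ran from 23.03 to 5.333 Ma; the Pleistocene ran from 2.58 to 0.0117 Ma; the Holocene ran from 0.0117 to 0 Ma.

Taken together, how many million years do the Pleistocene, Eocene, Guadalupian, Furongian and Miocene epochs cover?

Each duration: Pleistocene = 2.5683; Eocene = 22.1; Guadalupian = 13.5; Furongian = 11.6; Miocene = 17.697.
Sum: 2.5683 + 22.1 + 13.5 + 11.6 + 17.697 = 67.4653 Myr.

67.4653 million years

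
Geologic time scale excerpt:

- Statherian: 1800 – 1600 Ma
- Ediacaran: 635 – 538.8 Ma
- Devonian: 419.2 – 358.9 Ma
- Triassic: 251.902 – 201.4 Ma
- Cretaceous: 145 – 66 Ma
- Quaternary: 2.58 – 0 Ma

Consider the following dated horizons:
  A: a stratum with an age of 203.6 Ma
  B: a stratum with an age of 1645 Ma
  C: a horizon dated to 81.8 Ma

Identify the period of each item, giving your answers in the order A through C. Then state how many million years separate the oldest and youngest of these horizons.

A — Triassic; B — Statherian; C — Cretaceous; span 1563.2 million years

Match each age against the start–end ranges in the excerpt: A = 203.6 Ma → Triassic (251.902–201.4); B = 1645 Ma → Statherian (1800–1600); C = 81.8 Ma → Cretaceous (145–66).
The largest age is 1645 Ma and the smallest is 81.8 Ma; their difference is 1563.2 Myr.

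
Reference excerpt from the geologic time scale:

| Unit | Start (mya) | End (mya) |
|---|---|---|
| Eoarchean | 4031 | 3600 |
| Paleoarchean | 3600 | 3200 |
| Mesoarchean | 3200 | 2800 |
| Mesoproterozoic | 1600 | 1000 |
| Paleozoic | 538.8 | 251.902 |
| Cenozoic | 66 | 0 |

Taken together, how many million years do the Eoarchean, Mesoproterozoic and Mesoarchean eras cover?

1431 million years

Duration is start − end for each: (4031 − 3600) + (1600 − 1000) + (3200 − 2800).
That is 431 + 600 + 400, which totals 1431 million years.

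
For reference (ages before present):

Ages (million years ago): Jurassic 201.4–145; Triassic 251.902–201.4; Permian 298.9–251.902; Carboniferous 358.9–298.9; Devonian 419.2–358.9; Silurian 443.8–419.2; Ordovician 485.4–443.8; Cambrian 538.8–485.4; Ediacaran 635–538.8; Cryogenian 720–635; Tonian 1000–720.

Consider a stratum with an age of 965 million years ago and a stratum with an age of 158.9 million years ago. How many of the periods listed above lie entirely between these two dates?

9

The older date is 965 Ma and the younger is 158.9 Ma.
Periods with start < 965 and end > 158.9 Ma: Cryogenian (720–635), Ediacaran (635–538.8), Cambrian (538.8–485.4), Ordovician (485.4–443.8), Silurian (443.8–419.2), Devonian (419.2–358.9), Carboniferous (358.9–298.9), Permian (298.9–251.902), Triassic (251.902–201.4).
That is 9 complete periods.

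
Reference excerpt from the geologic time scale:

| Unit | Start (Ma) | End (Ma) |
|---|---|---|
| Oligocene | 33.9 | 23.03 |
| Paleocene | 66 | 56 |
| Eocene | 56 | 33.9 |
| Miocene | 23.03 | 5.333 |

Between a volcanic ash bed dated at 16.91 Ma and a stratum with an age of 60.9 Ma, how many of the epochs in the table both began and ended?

2

The older date is 60.9 Ma and the younger is 16.91 Ma.
Epochs with start < 60.9 and end > 16.91 Ma: Eocene (56–33.9), Oligocene (33.9–23.03).
That is 2 complete epochs.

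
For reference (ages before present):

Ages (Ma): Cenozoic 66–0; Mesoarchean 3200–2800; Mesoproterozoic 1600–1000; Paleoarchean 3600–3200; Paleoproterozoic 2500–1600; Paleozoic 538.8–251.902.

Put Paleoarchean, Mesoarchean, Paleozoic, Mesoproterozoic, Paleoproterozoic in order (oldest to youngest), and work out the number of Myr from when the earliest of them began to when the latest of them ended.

Paleoarchean, Mesoarchean, Paleoproterozoic, Mesoproterozoic, Paleozoic; total span 3348.098 Myr

From the excerpt: Paleoarchean 3600–3200; Mesoarchean 3200–2800; Paleozoic 538.8–251.902; Mesoproterozoic 1600–1000; Paleoproterozoic 2500–1600 (Ma).
Larger Ma is earlier, so the oldest is Paleoarchean and the youngest is Paleozoic; oldest to youngest: Paleoarchean, Mesoarchean, Paleoproterozoic, Mesoproterozoic, Paleozoic.
Oldest start 3600 minus youngest end 251.902 gives 3348.098 Myr overall.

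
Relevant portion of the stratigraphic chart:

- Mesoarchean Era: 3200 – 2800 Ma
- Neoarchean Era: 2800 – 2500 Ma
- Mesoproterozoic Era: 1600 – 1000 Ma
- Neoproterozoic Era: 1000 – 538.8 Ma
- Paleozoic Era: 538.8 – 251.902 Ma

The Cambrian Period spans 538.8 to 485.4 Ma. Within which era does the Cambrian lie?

The Cambrian (538.8–485.4 Ma) lies entirely within 538.8–251.902 Ma, the Paleozoic Era.

Paleozoic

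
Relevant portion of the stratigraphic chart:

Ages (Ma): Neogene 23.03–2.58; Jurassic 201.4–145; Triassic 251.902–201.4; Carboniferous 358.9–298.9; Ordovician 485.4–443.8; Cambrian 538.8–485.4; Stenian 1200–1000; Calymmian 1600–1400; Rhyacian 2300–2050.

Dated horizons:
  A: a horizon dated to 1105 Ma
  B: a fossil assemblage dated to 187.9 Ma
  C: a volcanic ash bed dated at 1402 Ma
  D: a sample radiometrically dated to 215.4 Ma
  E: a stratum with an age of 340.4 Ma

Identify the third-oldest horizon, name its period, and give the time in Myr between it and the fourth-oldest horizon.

E, in the Carboniferous; 125 million years to D

Larger Ma means older, so oldest first: C 1402 > A 1105 > E 340.4 > D 215.4 > B 187.9.
Counting 3 along gives E (340.4 Ma); the excerpt puts that inside the Carboniferous, 358.9–298.9 Ma.
Next in line is D (215.4 Ma), and 340.4 − 215.4 = 125 Myr.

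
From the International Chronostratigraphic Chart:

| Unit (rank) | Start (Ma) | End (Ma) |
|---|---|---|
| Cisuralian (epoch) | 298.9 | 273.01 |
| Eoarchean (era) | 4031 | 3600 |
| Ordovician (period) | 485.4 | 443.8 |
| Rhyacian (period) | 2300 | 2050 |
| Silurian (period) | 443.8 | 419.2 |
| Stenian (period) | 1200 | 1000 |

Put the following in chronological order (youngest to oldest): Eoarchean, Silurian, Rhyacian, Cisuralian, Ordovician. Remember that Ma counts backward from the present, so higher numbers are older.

The oldest of these is Eoarchean (starts 4031 Ma) and the youngest is Cisuralian (ends 273.01 Ma).
In between, by decreasing start age: Rhyacian (2300), Ordovician (485.4), Silurian (443.8).
Listing youngest first means reversing that sequence.

Cisuralian, then Silurian, then Ordovician, then Rhyacian, then Eoarchean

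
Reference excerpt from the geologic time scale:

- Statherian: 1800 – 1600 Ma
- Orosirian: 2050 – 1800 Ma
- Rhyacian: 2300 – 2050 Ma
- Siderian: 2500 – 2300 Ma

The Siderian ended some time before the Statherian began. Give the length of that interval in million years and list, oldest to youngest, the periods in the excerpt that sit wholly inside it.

500 million years; Rhyacian, Orosirian

The Siderian closes at 2300 Ma and the Statherian opens at 1800 Ma, so the interval is 2300 − 1800 = 500 Myr.
A period fits inside if it starts at or after 2300 Ma and ends at or before 1800 Ma; oldest first that gives Rhyacian, Orosirian.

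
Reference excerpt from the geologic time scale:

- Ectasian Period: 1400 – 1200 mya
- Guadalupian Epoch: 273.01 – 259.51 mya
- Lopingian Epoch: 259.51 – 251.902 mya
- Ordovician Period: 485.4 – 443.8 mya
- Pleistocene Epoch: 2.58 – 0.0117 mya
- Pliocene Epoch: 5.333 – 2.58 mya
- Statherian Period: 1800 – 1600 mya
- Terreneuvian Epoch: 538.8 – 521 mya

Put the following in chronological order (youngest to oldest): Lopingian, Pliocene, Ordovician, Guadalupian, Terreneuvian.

Pliocene, then Lopingian, then Guadalupian, then Ordovician, then Terreneuvian

The oldest of these is Terreneuvian (starts 538.8 Ma) and the youngest is Pliocene (ends 2.58 Ma).
In between, by decreasing start age: Ordovician (485.4), Guadalupian (273.01), Lopingian (259.51).
Listing youngest first means reversing that sequence.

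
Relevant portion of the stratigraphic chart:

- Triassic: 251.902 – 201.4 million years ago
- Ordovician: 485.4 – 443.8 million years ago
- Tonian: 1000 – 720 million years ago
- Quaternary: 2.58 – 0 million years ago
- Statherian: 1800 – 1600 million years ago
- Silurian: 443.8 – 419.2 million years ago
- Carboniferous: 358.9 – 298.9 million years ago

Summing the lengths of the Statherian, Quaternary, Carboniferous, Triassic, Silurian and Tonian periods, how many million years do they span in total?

Duration is start − end for each: (1800 − 1600) + (2.58 − 0) + (358.9 − 298.9) + (251.902 − 201.4) + (443.8 − 419.2) + (1000 − 720).
That is 200 + 2.58 + 60 + 50.502 + 24.6 + 280, which totals 617.682 million years.

617.682 million years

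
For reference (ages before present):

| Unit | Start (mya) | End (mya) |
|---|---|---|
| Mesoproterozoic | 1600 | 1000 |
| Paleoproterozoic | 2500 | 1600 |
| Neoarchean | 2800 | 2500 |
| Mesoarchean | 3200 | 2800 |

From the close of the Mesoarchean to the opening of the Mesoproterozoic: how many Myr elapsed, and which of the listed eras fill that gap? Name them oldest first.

End of Mesoarchean = 2800 Ma; start of Mesoproterozoic = 1600 Ma.
Gap = 2800 − 1600 = 1200 Myr.
Eras wholly inside 2800–1600 Ma: Neoarchean (2800–2500), Paleoproterozoic (2500–1600).

1200 million years; Neoarchean, Paleoproterozoic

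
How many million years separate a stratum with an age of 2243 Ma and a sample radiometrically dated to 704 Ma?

1539 million years

2243 − 704 = 1539 million years.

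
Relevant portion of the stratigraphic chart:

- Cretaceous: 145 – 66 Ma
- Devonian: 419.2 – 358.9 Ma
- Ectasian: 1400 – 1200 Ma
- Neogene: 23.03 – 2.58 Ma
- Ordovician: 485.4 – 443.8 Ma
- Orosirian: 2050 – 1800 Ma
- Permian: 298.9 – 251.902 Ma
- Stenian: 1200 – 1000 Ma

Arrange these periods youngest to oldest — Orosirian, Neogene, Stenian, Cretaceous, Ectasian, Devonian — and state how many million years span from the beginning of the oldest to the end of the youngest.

Neogene → Cretaceous → Devonian → Stenian → Ectasian → Orosirian; total span 2047.42 Myr

From the excerpt: Orosirian 2050–1800; Neogene 23.03–2.58; Stenian 1200–1000; Cretaceous 145–66; Ectasian 1400–1200; Devonian 419.2–358.9 (Ma).
Larger Ma is earlier, so the oldest is Orosirian and the youngest is Neogene; youngest to oldest: Neogene, Cretaceous, Devonian, Stenian, Ectasian, Orosirian.
Oldest start 2050 minus youngest end 2.58 gives 2047.42 Myr overall.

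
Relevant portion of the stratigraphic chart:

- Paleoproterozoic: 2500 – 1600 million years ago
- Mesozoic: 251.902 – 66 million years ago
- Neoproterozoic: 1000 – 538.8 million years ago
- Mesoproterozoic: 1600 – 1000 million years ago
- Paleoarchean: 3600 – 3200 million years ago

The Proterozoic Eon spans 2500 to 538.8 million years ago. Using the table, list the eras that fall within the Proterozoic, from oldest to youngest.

Paleoproterozoic, Mesoproterozoic, Neoproterozoic

Eras with both bounds inside 2500–538.8 Ma: Paleoproterozoic (2500–1600), Mesoproterozoic (1600–1000), Neoproterozoic (1000–538.8).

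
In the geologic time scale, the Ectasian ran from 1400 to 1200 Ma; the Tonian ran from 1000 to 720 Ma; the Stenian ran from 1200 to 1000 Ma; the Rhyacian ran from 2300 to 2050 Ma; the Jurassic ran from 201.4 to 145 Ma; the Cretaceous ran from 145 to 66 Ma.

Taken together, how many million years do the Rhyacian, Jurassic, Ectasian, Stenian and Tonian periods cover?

Duration is start − end for each: (2300 − 2050) + (201.4 − 145) + (1400 − 1200) + (1200 − 1000) + (1000 − 720).
That is 250 + 56.4 + 200 + 200 + 280, which totals 986.4 million years.

986.4 million years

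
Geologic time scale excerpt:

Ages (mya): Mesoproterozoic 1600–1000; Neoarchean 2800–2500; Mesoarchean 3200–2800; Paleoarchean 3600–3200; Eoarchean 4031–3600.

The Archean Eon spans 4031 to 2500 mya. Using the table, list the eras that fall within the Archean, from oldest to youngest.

Eras with both bounds inside 4031–2500 Ma: Eoarchean (4031–3600), Paleoarchean (3600–3200), Mesoarchean (3200–2800), Neoarchean (2800–2500).

Eoarchean, Paleoarchean, Mesoarchean, Neoarchean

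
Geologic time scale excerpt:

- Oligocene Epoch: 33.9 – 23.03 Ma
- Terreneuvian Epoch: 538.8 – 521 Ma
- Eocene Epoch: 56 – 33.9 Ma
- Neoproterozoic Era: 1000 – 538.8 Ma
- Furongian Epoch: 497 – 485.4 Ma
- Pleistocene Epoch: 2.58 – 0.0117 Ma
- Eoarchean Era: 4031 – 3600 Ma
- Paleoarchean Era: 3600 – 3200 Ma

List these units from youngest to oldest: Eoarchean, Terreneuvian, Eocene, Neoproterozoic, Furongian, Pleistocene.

Pleistocene, then Eocene, then Furongian, then Terreneuvian, then Neoproterozoic, then Eoarchean

Read off each span (Ma): Eoarchean 4031–3600; Terreneuvian 538.8–521; Eocene 56–33.9; Neoproterozoic 1000–538.8; Furongian 497–485.4; Pleistocene 2.58–0.0117.
Larger Ma is older, so oldest→youngest is Eoarchean, Neoproterozoic, Terreneuvian, Furongian, Eocene, Pleistocene; reverse it for youngest→oldest.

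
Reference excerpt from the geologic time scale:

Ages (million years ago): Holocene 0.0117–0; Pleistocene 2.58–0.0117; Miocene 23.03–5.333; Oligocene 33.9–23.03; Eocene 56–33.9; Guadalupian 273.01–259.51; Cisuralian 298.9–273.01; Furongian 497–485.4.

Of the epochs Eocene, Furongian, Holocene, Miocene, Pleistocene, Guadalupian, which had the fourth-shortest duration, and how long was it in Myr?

Durations: Eocene 22.1; Furongian 11.6; Holocene 0.0117; Miocene 17.697; Pleistocene 2.5683; Guadalupian 13.5 Myr.
Sorted shortest-first: Holocene (0.0117), Pleistocene (2.5683), Furongian (11.6), Guadalupian (13.5), Miocene (17.697), Eocene (22.1).
The fourth shortest is Guadalupian at 13.5 Myr.

Guadalupian, 13.5 million years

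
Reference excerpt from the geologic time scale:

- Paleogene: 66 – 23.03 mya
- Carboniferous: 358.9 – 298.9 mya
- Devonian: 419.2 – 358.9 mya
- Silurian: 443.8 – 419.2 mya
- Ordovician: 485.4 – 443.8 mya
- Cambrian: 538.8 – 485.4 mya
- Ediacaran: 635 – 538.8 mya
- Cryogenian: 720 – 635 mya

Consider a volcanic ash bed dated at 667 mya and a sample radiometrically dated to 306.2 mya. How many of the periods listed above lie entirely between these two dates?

The older date is 667 Ma and the younger is 306.2 Ma.
Periods with start < 667 and end > 306.2 Ma: Ediacaran (635–538.8), Cambrian (538.8–485.4), Ordovician (485.4–443.8), Silurian (443.8–419.2), Devonian (419.2–358.9).
That is 5 complete periods.

5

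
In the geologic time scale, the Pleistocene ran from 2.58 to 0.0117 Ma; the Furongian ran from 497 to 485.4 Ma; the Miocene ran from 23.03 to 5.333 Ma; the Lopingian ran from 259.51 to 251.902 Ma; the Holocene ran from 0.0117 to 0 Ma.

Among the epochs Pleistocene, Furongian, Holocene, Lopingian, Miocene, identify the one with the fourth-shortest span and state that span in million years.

Durations: Pleistocene 2.5683; Furongian 11.6; Holocene 0.0117; Lopingian 7.608; Miocene 17.697 Myr.
Sorted shortest-first: Holocene (0.0117), Pleistocene (2.5683), Lopingian (7.608), Furongian (11.6), Miocene (17.697).
The fourth shortest is Furongian at 11.6 Myr.

Furongian, 11.6 million years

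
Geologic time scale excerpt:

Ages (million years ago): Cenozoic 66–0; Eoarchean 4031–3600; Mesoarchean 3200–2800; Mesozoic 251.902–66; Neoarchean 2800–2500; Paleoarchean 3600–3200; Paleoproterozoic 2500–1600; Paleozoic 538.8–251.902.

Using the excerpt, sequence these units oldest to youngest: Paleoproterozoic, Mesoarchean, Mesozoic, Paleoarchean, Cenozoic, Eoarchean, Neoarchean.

Eoarchean → Paleoarchean → Mesoarchean → Neoarchean → Paleoproterozoic → Mesozoic → Cenozoic

Read off each span (Ma): Paleoproterozoic 2500–1600; Mesoarchean 3200–2800; Mesozoic 251.902–66; Paleoarchean 3600–3200; Cenozoic 66–0; Eoarchean 4031–3600; Neoarchean 2800–2500.
Larger Ma is older, so oldest→youngest is Eoarchean, Paleoarchean, Mesoarchean, Neoarchean, Paleoproterozoic, Mesozoic, Cenozoic.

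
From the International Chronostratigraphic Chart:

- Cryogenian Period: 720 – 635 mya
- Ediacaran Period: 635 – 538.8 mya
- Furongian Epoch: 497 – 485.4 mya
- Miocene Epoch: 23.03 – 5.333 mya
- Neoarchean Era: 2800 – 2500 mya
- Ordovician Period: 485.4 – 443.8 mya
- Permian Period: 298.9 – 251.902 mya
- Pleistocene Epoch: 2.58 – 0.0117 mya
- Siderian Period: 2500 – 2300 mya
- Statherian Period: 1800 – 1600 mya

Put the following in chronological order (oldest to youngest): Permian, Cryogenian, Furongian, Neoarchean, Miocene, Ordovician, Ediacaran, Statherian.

The oldest of these is Neoarchean (starts 2800 Ma) and the youngest is Miocene (ends 5.333 Ma).
In between, by decreasing start age: Statherian (1800), Cryogenian (720), Ediacaran (635), Furongian (497), Ordovician (485.4), Permian (298.9).

Neoarchean, then Statherian, then Cryogenian, then Ediacaran, then Furongian, then Ordovician, then Permian, then Miocene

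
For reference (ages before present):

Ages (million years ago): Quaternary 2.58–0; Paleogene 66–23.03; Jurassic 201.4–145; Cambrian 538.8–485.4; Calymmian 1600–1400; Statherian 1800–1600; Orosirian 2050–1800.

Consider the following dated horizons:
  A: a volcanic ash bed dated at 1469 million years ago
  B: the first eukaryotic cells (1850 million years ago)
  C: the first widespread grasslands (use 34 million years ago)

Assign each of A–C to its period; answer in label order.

A — Calymmian; B — Orosirian; C — Paleogene

Match each age against the start–end ranges in the excerpt: A = 1469 Ma → Calymmian (1600–1400); B = 1850 Ma → Orosirian (2050–1800); C = 34 Ma → Paleogene (66–23.03).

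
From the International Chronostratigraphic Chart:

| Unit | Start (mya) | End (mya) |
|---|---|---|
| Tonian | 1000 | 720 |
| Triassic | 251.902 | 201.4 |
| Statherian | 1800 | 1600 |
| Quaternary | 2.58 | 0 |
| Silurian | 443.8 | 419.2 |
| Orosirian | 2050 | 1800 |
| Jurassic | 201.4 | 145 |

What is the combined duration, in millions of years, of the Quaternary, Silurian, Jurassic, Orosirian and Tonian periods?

613.58 million years

Duration is start − end for each: (2.58 − 0) + (443.8 − 419.2) + (201.4 − 145) + (2050 − 1800) + (1000 − 720).
That is 2.58 + 24.6 + 56.4 + 250 + 280, which totals 613.58 million years.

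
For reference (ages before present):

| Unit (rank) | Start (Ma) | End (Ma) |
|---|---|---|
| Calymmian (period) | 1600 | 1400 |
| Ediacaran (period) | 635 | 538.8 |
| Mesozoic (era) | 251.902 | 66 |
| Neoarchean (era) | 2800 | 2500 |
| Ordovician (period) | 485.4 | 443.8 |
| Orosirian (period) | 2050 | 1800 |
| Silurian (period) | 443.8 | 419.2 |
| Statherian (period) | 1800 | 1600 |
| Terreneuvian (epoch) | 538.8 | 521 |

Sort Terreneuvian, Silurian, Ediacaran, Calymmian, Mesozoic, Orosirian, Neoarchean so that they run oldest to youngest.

Neoarchean, Orosirian, Calymmian, Ediacaran, Terreneuvian, Silurian, Mesozoic

The oldest of these is Neoarchean (starts 2800 Ma) and the youngest is Mesozoic (ends 66 Ma).
In between, by decreasing start age: Orosirian (2050), Calymmian (1600), Ediacaran (635), Terreneuvian (538.8), Silurian (443.8).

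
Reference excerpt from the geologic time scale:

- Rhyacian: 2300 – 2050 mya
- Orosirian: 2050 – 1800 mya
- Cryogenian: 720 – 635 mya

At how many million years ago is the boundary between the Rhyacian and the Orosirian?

2050 mya

The Rhyacian ends and the Orosirian begins at 2050 mya.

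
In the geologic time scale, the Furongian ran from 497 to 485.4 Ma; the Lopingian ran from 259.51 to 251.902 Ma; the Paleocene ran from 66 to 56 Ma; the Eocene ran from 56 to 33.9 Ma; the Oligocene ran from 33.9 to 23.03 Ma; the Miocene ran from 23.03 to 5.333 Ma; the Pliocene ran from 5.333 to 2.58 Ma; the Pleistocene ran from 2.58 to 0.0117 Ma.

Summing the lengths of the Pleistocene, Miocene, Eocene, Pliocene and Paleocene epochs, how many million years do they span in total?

55.1183 million years

Each duration: Pleistocene = 2.5683; Miocene = 17.697; Eocene = 22.1; Pliocene = 2.753; Paleocene = 10.
Sum: 2.5683 + 17.697 + 22.1 + 2.753 + 10 = 55.1183 Myr.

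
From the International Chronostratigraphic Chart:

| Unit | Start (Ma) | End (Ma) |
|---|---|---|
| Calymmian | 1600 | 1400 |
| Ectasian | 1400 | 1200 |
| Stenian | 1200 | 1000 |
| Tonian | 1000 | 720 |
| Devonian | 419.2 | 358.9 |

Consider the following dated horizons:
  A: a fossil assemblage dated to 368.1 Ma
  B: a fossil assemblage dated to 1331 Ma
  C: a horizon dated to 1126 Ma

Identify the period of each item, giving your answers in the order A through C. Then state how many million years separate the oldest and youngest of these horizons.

Match each age against the start–end ranges in the excerpt: A = 368.1 Ma → Devonian (419.2–358.9); B = 1331 Ma → Ectasian (1400–1200); C = 1126 Ma → Stenian (1200–1000).
The largest age is 1331 Ma and the smallest is 368.1 Ma; their difference is 962.9 Myr.

A — Devonian; B — Ectasian; C — Stenian; span 962.9 million years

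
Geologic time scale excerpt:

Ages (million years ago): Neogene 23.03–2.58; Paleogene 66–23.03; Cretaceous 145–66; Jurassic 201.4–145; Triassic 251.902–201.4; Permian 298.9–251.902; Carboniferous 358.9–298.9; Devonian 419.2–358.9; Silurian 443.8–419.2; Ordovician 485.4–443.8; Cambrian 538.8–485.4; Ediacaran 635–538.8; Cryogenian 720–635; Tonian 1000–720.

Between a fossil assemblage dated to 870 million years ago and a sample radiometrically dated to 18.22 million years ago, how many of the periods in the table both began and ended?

12

870 Ma sits inside the Tonian (1000–720) and 18.22 Ma inside the Neogene (23.03–2.58); neither of those is wholly between the two dates.
The listed periods lying completely between them are Cryogenian, Ediacaran, Cambrian, Ordovician, Silurian, Devonian, Carboniferous, Permian, Triassic, Jurassic, Cretaceous, Paleogene — 12 in all.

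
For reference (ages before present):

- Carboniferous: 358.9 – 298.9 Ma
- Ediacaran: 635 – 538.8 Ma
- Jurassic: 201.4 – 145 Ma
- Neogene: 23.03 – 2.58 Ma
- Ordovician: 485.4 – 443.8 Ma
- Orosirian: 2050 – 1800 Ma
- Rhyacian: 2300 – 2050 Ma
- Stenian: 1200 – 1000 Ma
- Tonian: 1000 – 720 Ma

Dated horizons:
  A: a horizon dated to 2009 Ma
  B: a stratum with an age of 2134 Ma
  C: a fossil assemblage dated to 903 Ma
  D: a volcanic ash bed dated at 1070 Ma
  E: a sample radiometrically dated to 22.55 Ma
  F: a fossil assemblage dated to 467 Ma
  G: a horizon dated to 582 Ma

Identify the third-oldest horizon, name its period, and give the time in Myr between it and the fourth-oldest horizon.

D, in the Stenian; 167 million years to C

Sorted oldest-first by Ma: B (2134), A (2009), D (1070), C (903), G (582), F (467), E (22.55).
The third oldest is D at 1070 Ma, which lies in 1200–1000 Ma: the Stenian.
The fourth oldest is C at 903 Ma; separation = |1070 − 903| = 167 Myr.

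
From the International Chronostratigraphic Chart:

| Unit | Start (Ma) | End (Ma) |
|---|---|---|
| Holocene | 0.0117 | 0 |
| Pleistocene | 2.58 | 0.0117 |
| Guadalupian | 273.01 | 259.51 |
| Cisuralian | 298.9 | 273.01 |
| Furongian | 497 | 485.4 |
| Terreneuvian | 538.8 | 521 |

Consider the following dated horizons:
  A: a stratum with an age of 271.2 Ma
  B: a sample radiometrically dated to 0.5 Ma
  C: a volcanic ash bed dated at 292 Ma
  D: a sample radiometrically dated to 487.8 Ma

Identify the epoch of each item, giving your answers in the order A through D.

A — Guadalupian; B — Pleistocene; C — Cisuralian; D — Furongian

A: 271.2 Ma lies in 273.01–259.51 Ma, so Guadalupian.
B: 0.5 Ma lies in 2.58–0.0117 Ma, so Pleistocene.
C: 292 Ma lies in 298.9–273.01 Ma, so Cisuralian.
D: 487.8 Ma lies in 497–485.4 Ma, so Furongian.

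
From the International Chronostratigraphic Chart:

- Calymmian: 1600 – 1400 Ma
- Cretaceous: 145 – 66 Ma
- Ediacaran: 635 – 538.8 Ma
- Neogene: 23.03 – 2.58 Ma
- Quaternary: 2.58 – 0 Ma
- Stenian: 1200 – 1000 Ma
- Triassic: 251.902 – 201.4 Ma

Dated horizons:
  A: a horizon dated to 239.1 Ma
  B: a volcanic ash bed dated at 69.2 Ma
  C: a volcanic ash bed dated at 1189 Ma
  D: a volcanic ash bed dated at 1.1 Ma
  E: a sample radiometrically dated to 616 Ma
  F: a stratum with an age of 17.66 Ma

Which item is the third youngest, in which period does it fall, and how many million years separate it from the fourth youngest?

Sorted youngest-first by Ma: D (1.1), F (17.66), B (69.2), A (239.1), E (616), C (1189).
The third youngest is B at 69.2 Ma, which lies in 145–66 Ma: the Cretaceous.
The fourth youngest is A at 239.1 Ma; separation = |69.2 − 239.1| = 169.9 Myr.

B, in the Cretaceous; 169.9 million years to A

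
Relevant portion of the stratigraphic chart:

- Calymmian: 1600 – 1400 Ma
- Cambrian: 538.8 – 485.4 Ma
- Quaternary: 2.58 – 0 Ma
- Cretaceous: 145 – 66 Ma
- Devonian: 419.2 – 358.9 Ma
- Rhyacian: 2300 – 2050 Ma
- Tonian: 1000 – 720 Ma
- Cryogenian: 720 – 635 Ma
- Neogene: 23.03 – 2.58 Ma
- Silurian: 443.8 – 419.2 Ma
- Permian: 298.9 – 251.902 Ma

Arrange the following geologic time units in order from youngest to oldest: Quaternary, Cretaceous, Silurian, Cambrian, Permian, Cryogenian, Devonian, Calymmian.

The oldest of these is Calymmian (starts 1600 Ma) and the youngest is Quaternary (ends 0 Ma).
In between, by decreasing start age: Cryogenian (720), Cambrian (538.8), Silurian (443.8), Devonian (419.2), Permian (298.9), Cretaceous (145).
Listing youngest first means reversing that sequence.

Quaternary → Cretaceous → Permian → Devonian → Silurian → Cambrian → Cryogenian → Calymmian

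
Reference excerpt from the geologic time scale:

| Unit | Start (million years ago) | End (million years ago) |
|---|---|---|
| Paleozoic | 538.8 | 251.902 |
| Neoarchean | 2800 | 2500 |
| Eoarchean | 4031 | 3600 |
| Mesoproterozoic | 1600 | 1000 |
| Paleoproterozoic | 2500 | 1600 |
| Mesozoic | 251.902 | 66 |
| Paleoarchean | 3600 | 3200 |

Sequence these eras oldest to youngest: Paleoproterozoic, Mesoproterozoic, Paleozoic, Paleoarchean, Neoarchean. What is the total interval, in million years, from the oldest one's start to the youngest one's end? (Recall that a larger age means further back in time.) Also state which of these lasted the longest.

From the excerpt: Paleoproterozoic 2500–1600; Mesoproterozoic 1600–1000; Paleozoic 538.8–251.902; Paleoarchean 3600–3200; Neoarchean 2800–2500 (Ma).
Larger Ma is earlier, so the oldest is Paleoarchean and the youngest is Paleozoic; oldest to youngest: Paleoarchean, Neoarchean, Paleoproterozoic, Mesoproterozoic, Paleozoic.
Oldest start 3600 minus youngest end 251.902 gives 3348.098 Myr overall.
Individual lengths (start − end): Mesoproterozoic 600; Neoarchean 300; Paleozoic 286.898; Paleoarchean 400; Paleoproterozoic 900. The largest is Paleoproterozoic at 900 Myr.

Paleoarchean → Neoarchean → Paleoproterozoic → Mesoproterozoic → Paleozoic; total span 3348.098 Myr; longest is Paleoproterozoic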